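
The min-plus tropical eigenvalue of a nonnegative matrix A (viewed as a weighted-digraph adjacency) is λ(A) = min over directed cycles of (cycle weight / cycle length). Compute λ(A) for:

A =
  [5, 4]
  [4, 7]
λ(A) = 4

Enumerate directed cycles and compute their means (weight / length). Sample:
  cycle 0 → 0: weight = 5, length = 1, mean = 5/1 ≈ 5.000
  cycle 1 → 1: weight = 7, length = 1, mean = 7/1 ≈ 7.000
  cycle 0 → 1 → 0: weight = 8, length = 2, mean = 8/2 ≈ 4.000
  cycle 1 → 0 → 1: weight = 8, length = 2, mean = 8/2 ≈ 4.000
Minimum mean = 4.000, attained e.g. along the cycle 0 → 1 → 0 with weight 8 and length 2. So λ(A) = 8/2 = 4.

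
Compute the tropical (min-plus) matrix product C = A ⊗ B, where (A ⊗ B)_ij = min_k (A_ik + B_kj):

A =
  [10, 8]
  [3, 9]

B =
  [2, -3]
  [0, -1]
A ⊗ B =
  [8, 7]
  [5, 0]

Apply the min-plus product entry-by-entry:
  C[0][0] = min over k of (A[0][0] + B[0][0] = 10 + 2 = 12, A[0][1] + B[1][0] = 8 + 0 = 8) = 8 (attained at k = 1)
  C[0][1] = min over k of (A[0][0] + B[0][1] = 10 + -3 = 7, A[0][1] + B[1][1] = 8 + -1 = 7) = 7 (attained at k = 0)
  C[1][0] = min over k of (A[1][0] + B[0][0] = 3 + 2 = 5, A[1][1] + B[1][0] = 9 + 0 = 9) = 5 (attained at k = 0)
  C[1][1] = min over k of (A[1][0] + B[0][1] = 3 + -3 = 0, A[1][1] + B[1][1] = 9 + -1 = 8) = 0 (attained at k = 0)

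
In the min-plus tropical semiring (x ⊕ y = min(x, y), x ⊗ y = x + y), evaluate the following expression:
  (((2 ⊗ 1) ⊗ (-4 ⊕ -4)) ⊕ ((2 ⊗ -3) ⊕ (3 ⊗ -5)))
(((2 ⊗ 1) ⊗ (-4 ⊕ -4)) ⊕ ((2 ⊗ -3) ⊕ (3 ⊗ -5))) = -2

Expand innermost to outermost. Recall ⊕ takes the minimum of its arguments and ⊗ takes their sum. Working out the expression (((2 ⊗ 1) ⊗ (-4 ⊕ -4)) ⊕ ((2 ⊗ -3) ⊕ (3 ⊗ -5))) gives -2.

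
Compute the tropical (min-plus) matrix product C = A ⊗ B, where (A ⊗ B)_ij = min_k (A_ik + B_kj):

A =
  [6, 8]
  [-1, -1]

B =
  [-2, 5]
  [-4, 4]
A ⊗ B =
  [4, 11]
  [-5, 3]

Apply the min-plus product entry-by-entry:
  C[0][0] = min over k of (A[0][0] + B[0][0] = 6 + -2 = 4, A[0][1] + B[1][0] = 8 + -4 = 4) = 4 (attained at k = 0)
  C[0][1] = min over k of (A[0][0] + B[0][1] = 6 + 5 = 11, A[0][1] + B[1][1] = 8 + 4 = 12) = 11 (attained at k = 0)
  C[1][0] = min over k of (A[1][0] + B[0][0] = -1 + -2 = -3, A[1][1] + B[1][0] = -1 + -4 = -5) = -5 (attained at k = 1)
  C[1][1] = min over k of (A[1][0] + B[0][1] = -1 + 5 = 4, A[1][1] + B[1][1] = -1 + 4 = 3) = 3 (attained at k = 1)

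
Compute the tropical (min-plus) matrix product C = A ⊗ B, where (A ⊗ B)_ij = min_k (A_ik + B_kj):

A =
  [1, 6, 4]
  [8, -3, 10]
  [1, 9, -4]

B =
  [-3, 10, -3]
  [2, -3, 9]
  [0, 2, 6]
A ⊗ B =
  [-2, 3, -2]
  [-1, -6, 5]
  [-4, -2, -2]

Apply the min-plus product entry-by-entry:
  C[0][0] = min over k of (A[0][0] + B[0][0] = 1 + -3 = -2, A[0][1] + B[1][0] = 6 + 2 = 8, A[0][2] + B[2][0] = 4 + 0 = 4) = -2 (attained at k = 0)
  C[0][1] = min over k of (A[0][0] + B[0][1] = 1 + 10 = 11, A[0][1] + B[1][1] = 6 + -3 = 3, A[0][2] + B[2][1] = 4 + 2 = 6) = 3 (attained at k = 1)
  C[0][2] = min over k of (A[0][0] + B[0][2] = 1 + -3 = -2, A[0][1] + B[1][2] = 6 + 9 = 15, A[0][2] + B[2][2] = 4 + 6 = 10) = -2 (attained at k = 0)
  C[1][0] = min over k of (A[1][0] + B[0][0] = 8 + -3 = 5, A[1][1] + B[1][0] = -3 + 2 = -1, A[1][2] + B[2][0] = 10 + 0 = 10) = -1 (attained at k = 1)
  C[1][1] = min over k of (A[1][0] + B[0][1] = 8 + 10 = 18, A[1][1] + B[1][1] = -3 + -3 = -6, A[1][2] + B[2][1] = 10 + 2 = 12) = -6 (attained at k = 1)
  C[1][2] = min over k of (A[1][0] + B[0][2] = 8 + -3 = 5, A[1][1] + B[1][2] = -3 + 9 = 6, A[1][2] + B[2][2] = 10 + 6 = 16) = 5 (attained at k = 0)
  C[2][0] = min over k of (A[2][0] + B[0][0] = 1 + -3 = -2, A[2][1] + B[1][0] = 9 + 2 = 11, A[2][2] + B[2][0] = -4 + 0 = -4) = -4 (attained at k = 2)
  C[2][1] = min over k of (A[2][0] + B[0][1] = 1 + 10 = 11, A[2][1] + B[1][1] = 9 + -3 = 6, A[2][2] + B[2][1] = -4 + 2 = -2) = -2 (attained at k = 2)
  C[2][2] = min over k of (A[2][0] + B[0][2] = 1 + -3 = -2, A[2][1] + B[1][2] = 9 + 9 = 18, A[2][2] + B[2][2] = -4 + 6 = 2) = -2 (attained at k = 0)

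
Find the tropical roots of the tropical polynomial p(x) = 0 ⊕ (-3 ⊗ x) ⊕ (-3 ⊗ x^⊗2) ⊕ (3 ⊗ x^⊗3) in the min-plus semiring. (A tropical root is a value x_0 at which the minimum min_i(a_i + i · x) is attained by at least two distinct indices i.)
Roots: {-6, 0, 3}

Each tropical root is a break point of the lower envelope of the lines y = a_i + i · x (there are 4 lines, with slopes 0, 1, ..., 3). Only the lines that attain the minimum somewhere contribute to roots; other lines are dominated. Here the surviving (envelope) indices are i = 3, i = 2, i = 1, i = 0.
Intersections between consecutive envelope lines give the roots: for adjacent envelope indices i < j the intersection is x = (a_i − a_j) / (j − i). Reading off the sorted break points: {-6, 0, 3}.
Verification: at each break x_0, at least two indices attain the minimum of min_i(a_i + i · x_0).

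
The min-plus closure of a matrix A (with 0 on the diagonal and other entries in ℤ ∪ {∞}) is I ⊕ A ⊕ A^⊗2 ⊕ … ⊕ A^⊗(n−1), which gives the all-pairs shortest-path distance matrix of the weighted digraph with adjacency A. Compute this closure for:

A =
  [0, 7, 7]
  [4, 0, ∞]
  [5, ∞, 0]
Closure =
  [0, 7, 7]
  [4, 0, 11]
  [5, 12, 0]

This is the Floyd-Warshall all-pairs shortest-path computation. For each intermediate vertex k = 0, 1, …, 2, update dist[i][j] ← min(dist[i][j], dist[i][k] + dist[k][j]). The final matrix gives, for each (i, j), the minimum total weight of any directed path from i to j (possibly empty when i = j).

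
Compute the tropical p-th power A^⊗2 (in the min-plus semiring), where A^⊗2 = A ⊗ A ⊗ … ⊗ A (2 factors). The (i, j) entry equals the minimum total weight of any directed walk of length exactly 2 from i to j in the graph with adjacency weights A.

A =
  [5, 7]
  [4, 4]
A^⊗2 =
  [10, 11]
  [8, 8]

Each entry (A^⊗2)_ij equals the minimum over all length-2 walks i = v_0 → v_1 → … → v_2 = j of Σ_t A[v_t][v_{t+1}]. For example, for (i, j) = (0, 1) we minimise over 2 possible intermediate vertex sequences; the minimum is 11, attained along the walk 0 → 1 → 1.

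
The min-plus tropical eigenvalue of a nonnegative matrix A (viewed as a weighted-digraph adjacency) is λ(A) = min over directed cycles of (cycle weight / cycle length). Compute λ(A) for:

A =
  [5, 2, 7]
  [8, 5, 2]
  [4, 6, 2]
λ(A) = 2

Enumerate directed cycles and compute their means (weight / length). Sample:
  cycle 0 → 0: weight = 5, length = 1, mean = 5/1 ≈ 5.000
  cycle 1 → 1: weight = 5, length = 1, mean = 5/1 ≈ 5.000
  cycle 2 → 2: weight = 2, length = 1, mean = 2/1 ≈ 2.000
  cycle 0 → 1 → 0: weight = 10, length = 2, mean = 10/2 ≈ 5.000
  cycle 0 → 2 → 0: weight = 11, length = 2, mean = 11/2 ≈ 5.500
  cycle 1 → 0 → 1: weight = 10, length = 2, mean = 10/2 ≈ 5.000
Minimum mean = 2.000, attained e.g. along the cycle 2 → 2 with weight 2 and length 1. So λ(A) = 2/1 = 2.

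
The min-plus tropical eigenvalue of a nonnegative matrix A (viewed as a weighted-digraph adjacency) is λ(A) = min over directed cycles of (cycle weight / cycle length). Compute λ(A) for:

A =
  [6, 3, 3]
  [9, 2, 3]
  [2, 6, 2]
λ(A) = 2

Enumerate directed cycles and compute their means (weight / length). Sample:
  cycle 0 → 0: weight = 6, length = 1, mean = 6/1 ≈ 6.000
  cycle 1 → 1: weight = 2, length = 1, mean = 2/1 ≈ 2.000
  cycle 2 → 2: weight = 2, length = 1, mean = 2/1 ≈ 2.000
  cycle 0 → 1 → 0: weight = 12, length = 2, mean = 12/2 ≈ 6.000
  cycle 0 → 2 → 0: weight = 5, length = 2, mean = 5/2 ≈ 2.500
  cycle 1 → 0 → 1: weight = 12, length = 2, mean = 12/2 ≈ 6.000
Minimum mean = 2.000, attained e.g. along the cycle 1 → 1 with weight 2 and length 1. So λ(A) = 2/1 = 2.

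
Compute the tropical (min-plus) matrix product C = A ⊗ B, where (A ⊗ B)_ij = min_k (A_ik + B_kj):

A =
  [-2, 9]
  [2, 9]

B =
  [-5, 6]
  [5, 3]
A ⊗ B =
  [-7, 4]
  [-3, 8]

Apply the min-plus product entry-by-entry:
  C[0][0] = min over k of (A[0][0] + B[0][0] = -2 + -5 = -7, A[0][1] + B[1][0] = 9 + 5 = 14) = -7 (attained at k = 0)
  C[0][1] = min over k of (A[0][0] + B[0][1] = -2 + 6 = 4, A[0][1] + B[1][1] = 9 + 3 = 12) = 4 (attained at k = 0)
  C[1][0] = min over k of (A[1][0] + B[0][0] = 2 + -5 = -3, A[1][1] + B[1][0] = 9 + 5 = 14) = -3 (attained at k = 0)
  C[1][1] = min over k of (A[1][0] + B[0][1] = 2 + 6 = 8, A[1][1] + B[1][1] = 9 + 3 = 12) = 8 (attained at k = 0)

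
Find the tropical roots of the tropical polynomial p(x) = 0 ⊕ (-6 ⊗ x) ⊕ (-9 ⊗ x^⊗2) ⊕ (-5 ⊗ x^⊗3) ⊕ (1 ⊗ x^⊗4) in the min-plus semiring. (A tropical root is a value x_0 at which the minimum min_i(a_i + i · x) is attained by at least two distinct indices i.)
Roots: {-6, -4, 3, 6}

Each tropical root is a break point of the lower envelope of the lines y = a_i + i · x (there are 5 lines, with slopes 0, 1, ..., 4). Only the lines that attain the minimum somewhere contribute to roots; other lines are dominated. Here the surviving (envelope) indices are i = 4, i = 3, i = 2, i = 1, i = 0.
Intersections between consecutive envelope lines give the roots: for adjacent envelope indices i < j the intersection is x = (a_i − a_j) / (j − i). Reading off the sorted break points: {-6, -4, 3, 6}.
Verification: at each break x_0, at least two indices attain the minimum of min_i(a_i + i · x_0).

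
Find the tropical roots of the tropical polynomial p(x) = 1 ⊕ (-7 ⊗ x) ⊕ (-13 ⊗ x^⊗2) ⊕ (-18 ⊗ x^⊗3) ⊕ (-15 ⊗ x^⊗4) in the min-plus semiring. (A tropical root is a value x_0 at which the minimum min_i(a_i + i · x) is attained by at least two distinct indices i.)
Roots: {-3, 5, 6, 8}

Each tropical root is a break point of the lower envelope of the lines y = a_i + i · x (there are 5 lines, with slopes 0, 1, ..., 4). Only the lines that attain the minimum somewhere contribute to roots; other lines are dominated. Here the surviving (envelope) indices are i = 4, i = 3, i = 2, i = 1, i = 0.
Intersections between consecutive envelope lines give the roots: for adjacent envelope indices i < j the intersection is x = (a_i − a_j) / (j − i). Reading off the sorted break points: {-3, 5, 6, 8}.
Verification: at each break x_0, at least two indices attain the minimum of min_i(a_i + i · x_0).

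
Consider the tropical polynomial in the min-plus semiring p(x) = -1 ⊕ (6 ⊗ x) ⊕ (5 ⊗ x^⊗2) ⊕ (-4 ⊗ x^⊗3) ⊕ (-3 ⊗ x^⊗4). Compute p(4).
p(4) = -1

A tropical monomial a ⊗ x^⊗i evaluates to a + i · x. Evaluating each term at x = 4:
  Term 0 contributes -1 + 0 · 4 = -1
  Term 1 contributes 6 + 1 · 4 = 10
  Term 2 contributes 5 + 2 · 4 = 13
  Term 3 contributes -4 + 3 · 4 = 8
  Term 4 contributes -3 + 4 · 4 = 13
p(4) = ⊕ of these = min[-1, 10, 13, 8, 13] = -1.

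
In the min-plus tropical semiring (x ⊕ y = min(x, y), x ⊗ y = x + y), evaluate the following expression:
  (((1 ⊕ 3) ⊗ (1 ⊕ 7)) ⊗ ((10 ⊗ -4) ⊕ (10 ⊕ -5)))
(((1 ⊕ 3) ⊗ (1 ⊕ 7)) ⊗ ((10 ⊗ -4) ⊕ (10 ⊕ -5))) = -3

Expand innermost to outermost. Recall ⊕ takes the minimum of its arguments and ⊗ takes their sum. Working out the expression (((1 ⊕ 3) ⊗ (1 ⊕ 7)) ⊗ ((10 ⊗ -4) ⊕ (10 ⊕ -5))) gives -3.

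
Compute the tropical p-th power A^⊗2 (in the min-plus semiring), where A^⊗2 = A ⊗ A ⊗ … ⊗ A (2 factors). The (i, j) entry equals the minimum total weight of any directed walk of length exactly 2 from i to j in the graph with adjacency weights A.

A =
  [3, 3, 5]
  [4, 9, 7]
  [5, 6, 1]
A^⊗2 =
  [6, 6, 6]
  [7, 7, 8]
  [6, 7, 2]

Each entry (A^⊗2)_ij equals the minimum over all length-2 walks i = v_0 → v_1 → … → v_2 = j of Σ_t A[v_t][v_{t+1}]. For example, for (i, j) = (0, 2) we minimise over 3 possible intermediate vertex sequences; the minimum is 6, attained along the walk 0 → 2 → 2.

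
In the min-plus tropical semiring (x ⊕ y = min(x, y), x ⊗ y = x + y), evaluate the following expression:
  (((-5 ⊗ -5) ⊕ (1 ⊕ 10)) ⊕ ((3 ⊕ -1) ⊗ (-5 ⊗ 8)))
(((-5 ⊗ -5) ⊕ (1 ⊕ 10)) ⊕ ((3 ⊕ -1) ⊗ (-5 ⊗ 8))) = -10

Expand innermost to outermost. Recall ⊕ takes the minimum of its arguments and ⊗ takes their sum. Working out the expression (((-5 ⊗ -5) ⊕ (1 ⊕ 10)) ⊕ ((3 ⊕ -1) ⊗ (-5 ⊗ 8))) gives -10.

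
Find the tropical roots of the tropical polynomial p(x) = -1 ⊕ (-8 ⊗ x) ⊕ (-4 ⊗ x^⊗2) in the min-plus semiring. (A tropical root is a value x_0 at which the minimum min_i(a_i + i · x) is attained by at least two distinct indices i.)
Roots: {-4, 7}

Each tropical root is a break point of the lower envelope of the lines y = a_i + i · x (there are 3 lines, with slopes 0, 1, ..., 2). Only the lines that attain the minimum somewhere contribute to roots; other lines are dominated. Here the surviving (envelope) indices are i = 2, i = 1, i = 0.
Intersections between consecutive envelope lines give the roots: for adjacent envelope indices i < j the intersection is x = (a_i − a_j) / (j − i). Reading off the sorted break points: {-4, 7}.
Verification: at each break x_0, at least two indices attain the minimum of min_i(a_i + i · x_0).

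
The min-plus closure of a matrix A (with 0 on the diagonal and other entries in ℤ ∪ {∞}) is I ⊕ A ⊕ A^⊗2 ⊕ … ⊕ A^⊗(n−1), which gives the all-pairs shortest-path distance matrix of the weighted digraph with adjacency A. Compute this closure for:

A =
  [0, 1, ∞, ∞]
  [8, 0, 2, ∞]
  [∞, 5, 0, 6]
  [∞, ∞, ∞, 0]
Closure =
  [0, 1, 3, 9]
  [8, 0, 2, 8]
  [13, 5, 0, 6]
  [∞, ∞, ∞, 0]

This is the Floyd-Warshall all-pairs shortest-path computation. For each intermediate vertex k = 0, 1, …, 3, update dist[i][j] ← min(dist[i][j], dist[i][k] + dist[k][j]). The final matrix gives, for each (i, j), the minimum total weight of any directed path from i to j (possibly empty when i = j).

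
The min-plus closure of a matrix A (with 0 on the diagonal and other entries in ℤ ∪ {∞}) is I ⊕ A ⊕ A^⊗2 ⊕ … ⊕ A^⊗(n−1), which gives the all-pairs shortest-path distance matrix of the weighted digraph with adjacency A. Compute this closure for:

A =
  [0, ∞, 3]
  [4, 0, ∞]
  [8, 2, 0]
Closure =
  [0, 5, 3]
  [4, 0, 7]
  [6, 2, 0]

This is the Floyd-Warshall all-pairs shortest-path computation. For each intermediate vertex k = 0, 1, …, 2, update dist[i][j] ← min(dist[i][j], dist[i][k] + dist[k][j]). The final matrix gives, for each (i, j), the minimum total weight of any directed path from i to j (possibly empty when i = j).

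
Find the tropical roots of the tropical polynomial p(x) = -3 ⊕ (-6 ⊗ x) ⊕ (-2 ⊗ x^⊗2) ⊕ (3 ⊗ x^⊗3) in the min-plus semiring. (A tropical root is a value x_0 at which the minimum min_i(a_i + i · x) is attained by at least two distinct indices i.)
Roots: {-5, -4, 3}

Each tropical root is a break point of the lower envelope of the lines y = a_i + i · x (there are 4 lines, with slopes 0, 1, ..., 3). Only the lines that attain the minimum somewhere contribute to roots; other lines are dominated. Here the surviving (envelope) indices are i = 3, i = 2, i = 1, i = 0.
Intersections between consecutive envelope lines give the roots: for adjacent envelope indices i < j the intersection is x = (a_i − a_j) / (j − i). Reading off the sorted break points: {-5, -4, 3}.
Verification: at each break x_0, at least two indices attain the minimum of min_i(a_i + i · x_0).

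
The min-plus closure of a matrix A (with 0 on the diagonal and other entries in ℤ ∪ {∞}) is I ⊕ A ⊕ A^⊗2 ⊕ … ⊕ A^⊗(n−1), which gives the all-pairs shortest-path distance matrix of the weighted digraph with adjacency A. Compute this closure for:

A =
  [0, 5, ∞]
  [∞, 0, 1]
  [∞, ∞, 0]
Closure =
  [0, 5, 6]
  [∞, 0, 1]
  [∞, ∞, 0]

This is the Floyd-Warshall all-pairs shortest-path computation. For each intermediate vertex k = 0, 1, …, 2, update dist[i][j] ← min(dist[i][j], dist[i][k] + dist[k][j]). The final matrix gives, for each (i, j), the minimum total weight of any directed path from i to j (possibly empty when i = j).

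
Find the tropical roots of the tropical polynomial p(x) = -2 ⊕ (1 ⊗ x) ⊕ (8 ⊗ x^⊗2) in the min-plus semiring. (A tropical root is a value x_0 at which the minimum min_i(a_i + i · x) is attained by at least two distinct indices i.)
Roots: {-7, -3}

Each tropical root is a break point of the lower envelope of the lines y = a_i + i · x (there are 3 lines, with slopes 0, 1, ..., 2). Only the lines that attain the minimum somewhere contribute to roots; other lines are dominated. Here the surviving (envelope) indices are i = 2, i = 1, i = 0.
Intersections between consecutive envelope lines give the roots: for adjacent envelope indices i < j the intersection is x = (a_i − a_j) / (j − i). Reading off the sorted break points: {-7, -3}.
Verification: at each break x_0, at least two indices attain the minimum of min_i(a_i + i · x_0).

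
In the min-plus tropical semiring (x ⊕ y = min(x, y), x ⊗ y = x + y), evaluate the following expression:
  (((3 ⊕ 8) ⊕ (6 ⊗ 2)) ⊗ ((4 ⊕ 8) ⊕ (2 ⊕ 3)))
(((3 ⊕ 8) ⊕ (6 ⊗ 2)) ⊗ ((4 ⊕ 8) ⊕ (2 ⊕ 3))) = 5

Expand innermost to outermost. Recall ⊕ takes the minimum of its arguments and ⊗ takes their sum. Working out the expression (((3 ⊕ 8) ⊕ (6 ⊗ 2)) ⊗ ((4 ⊕ 8) ⊕ (2 ⊕ 3))) gives 5.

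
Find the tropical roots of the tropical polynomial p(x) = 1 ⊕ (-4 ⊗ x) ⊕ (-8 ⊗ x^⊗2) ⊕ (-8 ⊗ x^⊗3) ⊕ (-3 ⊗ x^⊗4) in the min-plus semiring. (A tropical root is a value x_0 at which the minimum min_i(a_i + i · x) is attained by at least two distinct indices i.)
Roots: {-5, 0, 4, 5}

Each tropical root is a break point of the lower envelope of the lines y = a_i + i · x (there are 5 lines, with slopes 0, 1, ..., 4). Only the lines that attain the minimum somewhere contribute to roots; other lines are dominated. Here the surviving (envelope) indices are i = 4, i = 3, i = 2, i = 1, i = 0.
Intersections between consecutive envelope lines give the roots: for adjacent envelope indices i < j the intersection is x = (a_i − a_j) / (j − i). Reading off the sorted break points: {-5, 0, 4, 5}.
Verification: at each break x_0, at least two indices attain the minimum of min_i(a_i + i · x_0).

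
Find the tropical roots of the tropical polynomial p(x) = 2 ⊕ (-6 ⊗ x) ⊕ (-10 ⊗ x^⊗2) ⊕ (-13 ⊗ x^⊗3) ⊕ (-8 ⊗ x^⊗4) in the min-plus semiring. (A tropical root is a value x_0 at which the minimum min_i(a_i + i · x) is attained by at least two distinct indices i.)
Roots: {-5, 3, 4, 8}

Each tropical root is a break point of the lower envelope of the lines y = a_i + i · x (there are 5 lines, with slopes 0, 1, ..., 4). Only the lines that attain the minimum somewhere contribute to roots; other lines are dominated. Here the surviving (envelope) indices are i = 4, i = 3, i = 2, i = 1, i = 0.
Intersections between consecutive envelope lines give the roots: for adjacent envelope indices i < j the intersection is x = (a_i − a_j) / (j − i). Reading off the sorted break points: {-5, 3, 4, 8}.
Verification: at each break x_0, at least two indices attain the minimum of min_i(a_i + i · x_0).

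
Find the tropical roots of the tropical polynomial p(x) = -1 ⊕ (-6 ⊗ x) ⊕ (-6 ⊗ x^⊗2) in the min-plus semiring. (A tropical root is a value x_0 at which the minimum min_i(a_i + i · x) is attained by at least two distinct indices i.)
Roots: {0, 5}

Each tropical root is a break point of the lower envelope of the lines y = a_i + i · x (there are 3 lines, with slopes 0, 1, ..., 2). Only the lines that attain the minimum somewhere contribute to roots; other lines are dominated. Here the surviving (envelope) indices are i = 2, i = 1, i = 0.
Intersections between consecutive envelope lines give the roots: for adjacent envelope indices i < j the intersection is x = (a_i − a_j) / (j − i). Reading off the sorted break points: {0, 5}.
Verification: at each break x_0, at least two indices attain the minimum of min_i(a_i + i · x_0).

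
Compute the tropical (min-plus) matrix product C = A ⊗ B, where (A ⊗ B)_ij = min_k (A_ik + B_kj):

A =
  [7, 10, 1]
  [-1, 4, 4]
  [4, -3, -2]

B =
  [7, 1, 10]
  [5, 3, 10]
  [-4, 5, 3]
A ⊗ B =
  [-3, 6, 4]
  [0, 0, 7]
  [-6, 0, 1]

Apply the min-plus product entry-by-entry:
  C[0][0] = min over k of (A[0][0] + B[0][0] = 7 + 7 = 14, A[0][1] + B[1][0] = 10 + 5 = 15, A[0][2] + B[2][0] = 1 + -4 = -3) = -3 (attained at k = 2)
  C[0][1] = min over k of (A[0][0] + B[0][1] = 7 + 1 = 8, A[0][1] + B[1][1] = 10 + 3 = 13, A[0][2] + B[2][1] = 1 + 5 = 6) = 6 (attained at k = 2)
  C[0][2] = min over k of (A[0][0] + B[0][2] = 7 + 10 = 17, A[0][1] + B[1][2] = 10 + 10 = 20, A[0][2] + B[2][2] = 1 + 3 = 4) = 4 (attained at k = 2)
  C[1][0] = min over k of (A[1][0] + B[0][0] = -1 + 7 = 6, A[1][1] + B[1][0] = 4 + 5 = 9, A[1][2] + B[2][0] = 4 + -4 = 0) = 0 (attained at k = 2)
  C[1][1] = min over k of (A[1][0] + B[0][1] = -1 + 1 = 0, A[1][1] + B[1][1] = 4 + 3 = 7, A[1][2] + B[2][1] = 4 + 5 = 9) = 0 (attained at k = 0)
  C[1][2] = min over k of (A[1][0] + B[0][2] = -1 + 10 = 9, A[1][1] + B[1][2] = 4 + 10 = 14, A[1][2] + B[2][2] = 4 + 3 = 7) = 7 (attained at k = 2)
  C[2][0] = min over k of (A[2][0] + B[0][0] = 4 + 7 = 11, A[2][1] + B[1][0] = -3 + 5 = 2, A[2][2] + B[2][0] = -2 + -4 = -6) = -6 (attained at k = 2)
  C[2][1] = min over k of (A[2][0] + B[0][1] = 4 + 1 = 5, A[2][1] + B[1][1] = -3 + 3 = 0, A[2][2] + B[2][1] = -2 + 5 = 3) = 0 (attained at k = 1)
  C[2][2] = min over k of (A[2][0] + B[0][2] = 4 + 10 = 14, A[2][1] + B[1][2] = -3 + 10 = 7, A[2][2] + B[2][2] = -2 + 3 = 1) = 1 (attained at k = 2)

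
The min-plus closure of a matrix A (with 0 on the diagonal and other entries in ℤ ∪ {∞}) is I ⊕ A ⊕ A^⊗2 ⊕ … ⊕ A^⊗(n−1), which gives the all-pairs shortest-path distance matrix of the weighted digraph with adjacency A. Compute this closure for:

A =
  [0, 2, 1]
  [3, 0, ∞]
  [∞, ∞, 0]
Closure =
  [0, 2, 1]
  [3, 0, 4]
  [∞, ∞, 0]

This is the Floyd-Warshall all-pairs shortest-path computation. For each intermediate vertex k = 0, 1, …, 2, update dist[i][j] ← min(dist[i][j], dist[i][k] + dist[k][j]). The final matrix gives, for each (i, j), the minimum total weight of any directed path from i to j (possibly empty when i = j).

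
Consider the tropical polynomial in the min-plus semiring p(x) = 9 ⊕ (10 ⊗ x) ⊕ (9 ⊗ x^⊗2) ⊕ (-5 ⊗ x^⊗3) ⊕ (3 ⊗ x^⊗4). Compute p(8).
p(8) = 9

A tropical monomial a ⊗ x^⊗i evaluates to a + i · x. Evaluating each term at x = 8:
  Term 0 contributes 9 + 0 · 8 = 9
  Term 1 contributes 10 + 1 · 8 = 18
  Term 2 contributes 9 + 2 · 8 = 25
  Term 3 contributes -5 + 3 · 8 = 19
  Term 4 contributes 3 + 4 · 8 = 35
p(8) = ⊕ of these = min[9, 18, 25, 19, 35] = 9.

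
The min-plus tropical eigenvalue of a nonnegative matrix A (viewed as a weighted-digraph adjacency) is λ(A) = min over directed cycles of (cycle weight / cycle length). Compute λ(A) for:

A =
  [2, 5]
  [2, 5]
λ(A) = 2

Enumerate directed cycles and compute their means (weight / length). Sample:
  cycle 0 → 0: weight = 2, length = 1, mean = 2/1 ≈ 2.000
  cycle 1 → 1: weight = 5, length = 1, mean = 5/1 ≈ 5.000
  cycle 0 → 1 → 0: weight = 7, length = 2, mean = 7/2 ≈ 3.500
  cycle 1 → 0 → 1: weight = 7, length = 2, mean = 7/2 ≈ 3.500
Minimum mean = 2.000, attained e.g. along the cycle 0 → 0 with weight 2 and length 1. So λ(A) = 2/1 = 2.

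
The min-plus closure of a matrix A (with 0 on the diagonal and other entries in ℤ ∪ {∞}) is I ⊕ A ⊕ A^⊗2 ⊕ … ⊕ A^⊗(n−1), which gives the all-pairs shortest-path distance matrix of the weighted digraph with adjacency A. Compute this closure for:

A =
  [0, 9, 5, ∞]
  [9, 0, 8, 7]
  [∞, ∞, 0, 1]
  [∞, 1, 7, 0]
Closure =
  [0, 7, 5, 6]
  [9, 0, 8, 7]
  [11, 2, 0, 1]
  [10, 1, 7, 0]

This is the Floyd-Warshall all-pairs shortest-path computation. For each intermediate vertex k = 0, 1, …, 3, update dist[i][j] ← min(dist[i][j], dist[i][k] + dist[k][j]). The final matrix gives, for each (i, j), the minimum total weight of any directed path from i to j (possibly empty when i = j).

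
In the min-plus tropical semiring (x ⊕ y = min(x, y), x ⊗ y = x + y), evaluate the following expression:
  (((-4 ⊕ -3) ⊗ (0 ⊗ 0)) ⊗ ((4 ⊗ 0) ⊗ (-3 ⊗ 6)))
(((-4 ⊕ -3) ⊗ (0 ⊗ 0)) ⊗ ((4 ⊗ 0) ⊗ (-3 ⊗ 6))) = 3

Expand innermost to outermost. Recall ⊕ takes the minimum of its arguments and ⊗ takes their sum. Working out the expression (((-4 ⊕ -3) ⊗ (0 ⊗ 0)) ⊗ ((4 ⊗ 0) ⊗ (-3 ⊗ 6))) gives 3.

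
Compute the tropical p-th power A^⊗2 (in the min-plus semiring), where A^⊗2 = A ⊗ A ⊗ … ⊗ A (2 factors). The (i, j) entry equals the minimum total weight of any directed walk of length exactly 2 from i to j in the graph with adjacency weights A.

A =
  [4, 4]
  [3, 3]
A^⊗2 =
  [7, 7]
  [6, 6]

Each entry (A^⊗2)_ij equals the minimum over all length-2 walks i = v_0 → v_1 → … → v_2 = j of Σ_t A[v_t][v_{t+1}]. For example, for (i, j) = (0, 1) we minimise over 2 possible intermediate vertex sequences; the minimum is 7, attained along the walk 0 → 1 → 1.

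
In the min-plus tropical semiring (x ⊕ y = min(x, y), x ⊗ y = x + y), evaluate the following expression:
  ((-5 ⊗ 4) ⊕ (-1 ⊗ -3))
((-5 ⊗ 4) ⊕ (-1 ⊗ -3)) = -4

Expand innermost to outermost. Recall ⊕ takes the minimum of its arguments and ⊗ takes their sum. Working out the expression ((-5 ⊗ 4) ⊕ (-1 ⊗ -3)) gives -4.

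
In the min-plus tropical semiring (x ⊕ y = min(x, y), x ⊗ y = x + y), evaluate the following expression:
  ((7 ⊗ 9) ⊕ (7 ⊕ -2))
((7 ⊗ 9) ⊕ (7 ⊕ -2)) = -2

Expand innermost to outermost. Recall ⊕ takes the minimum of its arguments and ⊗ takes their sum. Working out the expression ((7 ⊗ 9) ⊕ (7 ⊕ -2)) gives -2.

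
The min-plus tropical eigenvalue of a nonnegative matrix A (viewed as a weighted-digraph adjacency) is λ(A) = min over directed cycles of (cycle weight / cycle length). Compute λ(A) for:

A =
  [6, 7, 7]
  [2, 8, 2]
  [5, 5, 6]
λ(A) = 7/2

Enumerate directed cycles and compute their means (weight / length). Sample:
  cycle 0 → 0: weight = 6, length = 1, mean = 6/1 ≈ 6.000
  cycle 1 → 1: weight = 8, length = 1, mean = 8/1 ≈ 8.000
  cycle 2 → 2: weight = 6, length = 1, mean = 6/1 ≈ 6.000
  cycle 0 → 1 → 0: weight = 9, length = 2, mean = 9/2 ≈ 4.500
  cycle 0 → 2 → 0: weight = 12, length = 2, mean = 12/2 ≈ 6.000
  cycle 1 → 0 → 1: weight = 9, length = 2, mean = 9/2 ≈ 4.500
Minimum mean = 3.500, attained e.g. along the cycle 1 → 2 → 1 with weight 7 and length 2. So λ(A) = 7/2 = 7/2.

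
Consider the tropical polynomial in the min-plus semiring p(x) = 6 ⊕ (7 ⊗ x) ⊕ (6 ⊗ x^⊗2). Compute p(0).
p(0) = 6

A tropical monomial a ⊗ x^⊗i evaluates to a + i · x. Evaluating each term at x = 0:
  Term 0 contributes 6 + 0 · 0 = 6
  Term 1 contributes 7 + 1 · 0 = 7
  Term 2 contributes 6 + 2 · 0 = 6
p(0) = ⊕ of these = min[6, 7, 6] = 6.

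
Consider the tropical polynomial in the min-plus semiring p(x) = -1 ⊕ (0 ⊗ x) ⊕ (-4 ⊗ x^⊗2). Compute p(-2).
p(-2) = -8

A tropical monomial a ⊗ x^⊗i evaluates to a + i · x. Evaluating each term at x = -2:
  Term 0 contributes -1 + 0 · -2 = -1
  Term 1 contributes 0 + 1 · -2 = -2
  Term 2 contributes -4 + 2 · -2 = -8
p(-2) = ⊕ of these = min[-1, -2, -8] = -8.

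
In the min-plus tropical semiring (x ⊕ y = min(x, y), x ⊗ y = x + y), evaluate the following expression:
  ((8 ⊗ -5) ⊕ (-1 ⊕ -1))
((8 ⊗ -5) ⊕ (-1 ⊕ -1)) = -1

Expand innermost to outermost. Recall ⊕ takes the minimum of its arguments and ⊗ takes their sum. Working out the expression ((8 ⊗ -5) ⊕ (-1 ⊕ -1)) gives -1.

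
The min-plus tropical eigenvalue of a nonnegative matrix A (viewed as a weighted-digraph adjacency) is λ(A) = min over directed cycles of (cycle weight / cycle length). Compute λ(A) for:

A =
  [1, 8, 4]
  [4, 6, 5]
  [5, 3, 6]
λ(A) = 1

Enumerate directed cycles and compute their means (weight / length). Sample:
  cycle 0 → 0: weight = 1, length = 1, mean = 1/1 ≈ 1.000
  cycle 1 → 1: weight = 6, length = 1, mean = 6/1 ≈ 6.000
  cycle 2 → 2: weight = 6, length = 1, mean = 6/1 ≈ 6.000
  cycle 0 → 1 → 0: weight = 12, length = 2, mean = 12/2 ≈ 6.000
  cycle 0 → 2 → 0: weight = 9, length = 2, mean = 9/2 ≈ 4.500
  cycle 1 → 0 → 1: weight = 12, length = 2, mean = 12/2 ≈ 6.000
Minimum mean = 1.000, attained e.g. along the cycle 0 → 0 with weight 1 and length 1. So λ(A) = 1/1 = 1.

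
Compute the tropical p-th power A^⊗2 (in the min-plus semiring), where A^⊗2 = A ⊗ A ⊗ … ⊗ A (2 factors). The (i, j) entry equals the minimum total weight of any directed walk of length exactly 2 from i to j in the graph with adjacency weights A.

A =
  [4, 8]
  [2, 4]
A^⊗2 =
  [8, 12]
  [6, 8]

Each entry (A^⊗2)_ij equals the minimum over all length-2 walks i = v_0 → v_1 → … → v_2 = j of Σ_t A[v_t][v_{t+1}]. For example, for (i, j) = (0, 1) we minimise over 2 possible intermediate vertex sequences; the minimum is 12, attained along the walk 0 → 0 → 1.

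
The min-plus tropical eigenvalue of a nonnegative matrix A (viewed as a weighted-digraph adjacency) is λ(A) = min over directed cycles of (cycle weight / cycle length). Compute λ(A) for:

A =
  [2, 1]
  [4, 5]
λ(A) = 2

Enumerate directed cycles and compute their means (weight / length). Sample:
  cycle 0 → 0: weight = 2, length = 1, mean = 2/1 ≈ 2.000
  cycle 1 → 1: weight = 5, length = 1, mean = 5/1 ≈ 5.000
  cycle 0 → 1 → 0: weight = 5, length = 2, mean = 5/2 ≈ 2.500
  cycle 1 → 0 → 1: weight = 5, length = 2, mean = 5/2 ≈ 2.500
Minimum mean = 2.000, attained e.g. along the cycle 0 → 0 with weight 2 and length 1. So λ(A) = 2/1 = 2.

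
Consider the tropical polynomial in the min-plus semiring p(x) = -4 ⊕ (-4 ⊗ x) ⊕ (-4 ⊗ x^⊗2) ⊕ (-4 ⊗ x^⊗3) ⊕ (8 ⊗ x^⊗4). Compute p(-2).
p(-2) = -10

A tropical monomial a ⊗ x^⊗i evaluates to a + i · x. Evaluating each term at x = -2:
  Term 0 contributes -4 + 0 · -2 = -4
  Term 1 contributes -4 + 1 · -2 = -6
  Term 2 contributes -4 + 2 · -2 = -8
  Term 3 contributes -4 + 3 · -2 = -10
  Term 4 contributes 8 + 4 · -2 = 0
p(-2) = ⊕ of these = min[-4, -6, -8, -10, 0] = -10.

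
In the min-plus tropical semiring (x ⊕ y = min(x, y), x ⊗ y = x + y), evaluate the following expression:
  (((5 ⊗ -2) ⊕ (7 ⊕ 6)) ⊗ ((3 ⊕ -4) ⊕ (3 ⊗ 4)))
(((5 ⊗ -2) ⊕ (7 ⊕ 6)) ⊗ ((3 ⊕ -4) ⊕ (3 ⊗ 4))) = -1

Expand innermost to outermost. Recall ⊕ takes the minimum of its arguments and ⊗ takes their sum. Working out the expression (((5 ⊗ -2) ⊕ (7 ⊕ 6)) ⊗ ((3 ⊕ -4) ⊕ (3 ⊗ 4))) gives -1.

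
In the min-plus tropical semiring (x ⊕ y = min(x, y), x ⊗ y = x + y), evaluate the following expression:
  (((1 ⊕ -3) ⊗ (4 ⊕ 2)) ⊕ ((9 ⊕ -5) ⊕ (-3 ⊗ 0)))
(((1 ⊕ -3) ⊗ (4 ⊕ 2)) ⊕ ((9 ⊕ -5) ⊕ (-3 ⊗ 0))) = -5

Expand innermost to outermost. Recall ⊕ takes the minimum of its arguments and ⊗ takes their sum. Working out the expression (((1 ⊕ -3) ⊗ (4 ⊕ 2)) ⊕ ((9 ⊕ -5) ⊕ (-3 ⊗ 0))) gives -5.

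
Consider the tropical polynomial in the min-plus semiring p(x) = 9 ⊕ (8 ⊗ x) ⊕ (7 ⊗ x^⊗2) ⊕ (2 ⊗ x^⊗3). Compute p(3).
p(3) = 9

A tropical monomial a ⊗ x^⊗i evaluates to a + i · x. Evaluating each term at x = 3:
  Term 0 contributes 9 + 0 · 3 = 9
  Term 1 contributes 8 + 1 · 3 = 11
  Term 2 contributes 7 + 2 · 3 = 13
  Term 3 contributes 2 + 3 · 3 = 11
p(3) = ⊕ of these = min[9, 11, 13, 11] = 9.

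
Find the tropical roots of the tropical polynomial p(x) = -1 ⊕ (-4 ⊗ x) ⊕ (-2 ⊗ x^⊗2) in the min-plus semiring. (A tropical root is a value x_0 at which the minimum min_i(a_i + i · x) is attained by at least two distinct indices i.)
Roots: {-2, 3}

Each tropical root is a break point of the lower envelope of the lines y = a_i + i · x (there are 3 lines, with slopes 0, 1, ..., 2). Only the lines that attain the minimum somewhere contribute to roots; other lines are dominated. Here the surviving (envelope) indices are i = 2, i = 1, i = 0.
Intersections between consecutive envelope lines give the roots: for adjacent envelope indices i < j the intersection is x = (a_i − a_j) / (j − i). Reading off the sorted break points: {-2, 3}.
Verification: at each break x_0, at least two indices attain the minimum of min_i(a_i + i · x_0).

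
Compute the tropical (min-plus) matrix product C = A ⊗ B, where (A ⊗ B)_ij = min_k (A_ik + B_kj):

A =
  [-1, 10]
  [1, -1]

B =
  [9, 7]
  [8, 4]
A ⊗ B =
  [8, 6]
  [7, 3]

Apply the min-plus product entry-by-entry:
  C[0][0] = min over k of (A[0][0] + B[0][0] = -1 + 9 = 8, A[0][1] + B[1][0] = 10 + 8 = 18) = 8 (attained at k = 0)
  C[0][1] = min over k of (A[0][0] + B[0][1] = -1 + 7 = 6, A[0][1] + B[1][1] = 10 + 4 = 14) = 6 (attained at k = 0)
  C[1][0] = min over k of (A[1][0] + B[0][0] = 1 + 9 = 10, A[1][1] + B[1][0] = -1 + 8 = 7) = 7 (attained at k = 1)
  C[1][1] = min over k of (A[1][0] + B[0][1] = 1 + 7 = 8, A[1][1] + B[1][1] = -1 + 4 = 3) = 3 (attained at k = 1)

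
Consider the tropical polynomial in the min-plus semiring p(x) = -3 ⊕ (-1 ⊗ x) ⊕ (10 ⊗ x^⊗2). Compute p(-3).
p(-3) = -4

A tropical monomial a ⊗ x^⊗i evaluates to a + i · x. Evaluating each term at x = -3:
  Term 0 contributes -3 + 0 · -3 = -3
  Term 1 contributes -1 + 1 · -3 = -4
  Term 2 contributes 10 + 2 · -3 = 4
p(-3) = ⊕ of these = min[-3, -4, 4] = -4.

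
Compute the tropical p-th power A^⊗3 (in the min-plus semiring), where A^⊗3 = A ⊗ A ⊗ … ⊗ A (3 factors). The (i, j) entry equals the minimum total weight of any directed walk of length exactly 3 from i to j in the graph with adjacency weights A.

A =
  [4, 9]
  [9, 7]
A^⊗3 =
  [12, 17]
  [17, 21]

Each entry (A^⊗3)_ij equals the minimum over all length-3 walks i = v_0 → v_1 → … → v_3 = j of Σ_t A[v_t][v_{t+1}]. For example, for (i, j) = (0, 1) we minimise over 4 possible intermediate vertex sequences; the minimum is 17, attained along the walk 0 → 0 → 0 → 1.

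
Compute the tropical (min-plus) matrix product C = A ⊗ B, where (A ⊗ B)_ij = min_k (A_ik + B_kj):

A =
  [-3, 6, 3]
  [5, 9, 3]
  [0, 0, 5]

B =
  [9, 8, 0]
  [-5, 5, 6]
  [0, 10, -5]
A ⊗ B =
  [1, 5, -3]
  [3, 13, -2]
  [-5, 5, 0]

Apply the min-plus product entry-by-entry:
  C[0][0] = min over k of (A[0][0] + B[0][0] = -3 + 9 = 6, A[0][1] + B[1][0] = 6 + -5 = 1, A[0][2] + B[2][0] = 3 + 0 = 3) = 1 (attained at k = 1)
  C[0][1] = min over k of (A[0][0] + B[0][1] = -3 + 8 = 5, A[0][1] + B[1][1] = 6 + 5 = 11, A[0][2] + B[2][1] = 3 + 10 = 13) = 5 (attained at k = 0)
  C[0][2] = min over k of (A[0][0] + B[0][2] = -3 + 0 = -3, A[0][1] + B[1][2] = 6 + 6 = 12, A[0][2] + B[2][2] = 3 + -5 = -2) = -3 (attained at k = 0)
  C[1][0] = min over k of (A[1][0] + B[0][0] = 5 + 9 = 14, A[1][1] + B[1][0] = 9 + -5 = 4, A[1][2] + B[2][0] = 3 + 0 = 3) = 3 (attained at k = 2)
  C[1][1] = min over k of (A[1][0] + B[0][1] = 5 + 8 = 13, A[1][1] + B[1][1] = 9 + 5 = 14, A[1][2] + B[2][1] = 3 + 10 = 13) = 13 (attained at k = 0)
  C[1][2] = min over k of (A[1][0] + B[0][2] = 5 + 0 = 5, A[1][1] + B[1][2] = 9 + 6 = 15, A[1][2] + B[2][2] = 3 + -5 = -2) = -2 (attained at k = 2)
  C[2][0] = min over k of (A[2][0] + B[0][0] = 0 + 9 = 9, A[2][1] + B[1][0] = 0 + -5 = -5, A[2][2] + B[2][0] = 5 + 0 = 5) = -5 (attained at k = 1)
  C[2][1] = min over k of (A[2][0] + B[0][1] = 0 + 8 = 8, A[2][1] + B[1][1] = 0 + 5 = 5, A[2][2] + B[2][1] = 5 + 10 = 15) = 5 (attained at k = 1)
  C[2][2] = min over k of (A[2][0] + B[0][2] = 0 + 0 = 0, A[2][1] + B[1][2] = 0 + 6 = 6, A[2][2] + B[2][2] = 5 + -5 = 0) = 0 (attained at k = 0)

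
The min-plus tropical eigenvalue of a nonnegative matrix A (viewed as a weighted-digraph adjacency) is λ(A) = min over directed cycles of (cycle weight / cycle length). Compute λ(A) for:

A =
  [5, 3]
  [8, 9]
λ(A) = 5

Enumerate directed cycles and compute their means (weight / length). Sample:
  cycle 0 → 0: weight = 5, length = 1, mean = 5/1 ≈ 5.000
  cycle 1 → 1: weight = 9, length = 1, mean = 9/1 ≈ 9.000
  cycle 0 → 1 → 0: weight = 11, length = 2, mean = 11/2 ≈ 5.500
  cycle 1 → 0 → 1: weight = 11, length = 2, mean = 11/2 ≈ 5.500
Minimum mean = 5.000, attained e.g. along the cycle 0 → 0 with weight 5 and length 1. So λ(A) = 5/1 = 5.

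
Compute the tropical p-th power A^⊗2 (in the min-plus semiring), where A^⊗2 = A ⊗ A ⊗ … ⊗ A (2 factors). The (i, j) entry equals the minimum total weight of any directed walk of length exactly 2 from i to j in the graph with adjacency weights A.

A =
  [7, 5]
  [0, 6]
A^⊗2 =
  [5, 11]
  [6, 5]

Each entry (A^⊗2)_ij equals the minimum over all length-2 walks i = v_0 → v_1 → … → v_2 = j of Σ_t A[v_t][v_{t+1}]. For example, for (i, j) = (0, 1) we minimise over 2 possible intermediate vertex sequences; the minimum is 11, attained along the walk 0 → 1 → 1.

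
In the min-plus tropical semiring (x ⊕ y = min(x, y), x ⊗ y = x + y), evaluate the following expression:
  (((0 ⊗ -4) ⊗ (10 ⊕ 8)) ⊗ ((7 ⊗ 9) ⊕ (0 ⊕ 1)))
(((0 ⊗ -4) ⊗ (10 ⊕ 8)) ⊗ ((7 ⊗ 9) ⊕ (0 ⊕ 1))) = 4

Expand innermost to outermost. Recall ⊕ takes the minimum of its arguments and ⊗ takes their sum. Working out the expression (((0 ⊗ -4) ⊗ (10 ⊕ 8)) ⊗ ((7 ⊗ 9) ⊕ (0 ⊕ 1))) gives 4.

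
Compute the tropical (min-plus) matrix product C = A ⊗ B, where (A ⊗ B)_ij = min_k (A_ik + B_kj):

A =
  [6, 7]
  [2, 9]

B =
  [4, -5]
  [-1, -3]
A ⊗ B =
  [6, 1]
  [6, -3]

Apply the min-plus product entry-by-entry:
  C[0][0] = min over k of (A[0][0] + B[0][0] = 6 + 4 = 10, A[0][1] + B[1][0] = 7 + -1 = 6) = 6 (attained at k = 1)
  C[0][1] = min over k of (A[0][0] + B[0][1] = 6 + -5 = 1, A[0][1] + B[1][1] = 7 + -3 = 4) = 1 (attained at k = 0)
  C[1][0] = min over k of (A[1][0] + B[0][0] = 2 + 4 = 6, A[1][1] + B[1][0] = 9 + -1 = 8) = 6 (attained at k = 0)
  C[1][1] = min over k of (A[1][0] + B[0][1] = 2 + -5 = -3, A[1][1] + B[1][1] = 9 + -3 = 6) = -3 (attained at k = 0)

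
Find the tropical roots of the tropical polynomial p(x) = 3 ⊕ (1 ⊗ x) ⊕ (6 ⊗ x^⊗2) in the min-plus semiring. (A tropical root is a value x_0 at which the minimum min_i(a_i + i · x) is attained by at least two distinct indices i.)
Roots: {-5, 2}

Each tropical root is a break point of the lower envelope of the lines y = a_i + i · x (there are 3 lines, with slopes 0, 1, ..., 2). Only the lines that attain the minimum somewhere contribute to roots; other lines are dominated. Here the surviving (envelope) indices are i = 2, i = 1, i = 0.
Intersections between consecutive envelope lines give the roots: for adjacent envelope indices i < j the intersection is x = (a_i − a_j) / (j − i). Reading off the sorted break points: {-5, 2}.
Verification: at each break x_0, at least two indices attain the minimum of min_i(a_i + i · x_0).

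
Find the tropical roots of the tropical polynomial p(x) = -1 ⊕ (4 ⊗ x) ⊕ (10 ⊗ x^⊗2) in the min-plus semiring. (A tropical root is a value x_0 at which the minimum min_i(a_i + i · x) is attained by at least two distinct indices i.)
Roots: {-6, -5}

Each tropical root is a break point of the lower envelope of the lines y = a_i + i · x (there are 3 lines, with slopes 0, 1, ..., 2). Only the lines that attain the minimum somewhere contribute to roots; other lines are dominated. Here the surviving (envelope) indices are i = 2, i = 1, i = 0.
Intersections between consecutive envelope lines give the roots: for adjacent envelope indices i < j the intersection is x = (a_i − a_j) / (j − i). Reading off the sorted break points: {-6, -5}.
Verification: at each break x_0, at least two indices attain the minimum of min_i(a_i + i · x_0).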